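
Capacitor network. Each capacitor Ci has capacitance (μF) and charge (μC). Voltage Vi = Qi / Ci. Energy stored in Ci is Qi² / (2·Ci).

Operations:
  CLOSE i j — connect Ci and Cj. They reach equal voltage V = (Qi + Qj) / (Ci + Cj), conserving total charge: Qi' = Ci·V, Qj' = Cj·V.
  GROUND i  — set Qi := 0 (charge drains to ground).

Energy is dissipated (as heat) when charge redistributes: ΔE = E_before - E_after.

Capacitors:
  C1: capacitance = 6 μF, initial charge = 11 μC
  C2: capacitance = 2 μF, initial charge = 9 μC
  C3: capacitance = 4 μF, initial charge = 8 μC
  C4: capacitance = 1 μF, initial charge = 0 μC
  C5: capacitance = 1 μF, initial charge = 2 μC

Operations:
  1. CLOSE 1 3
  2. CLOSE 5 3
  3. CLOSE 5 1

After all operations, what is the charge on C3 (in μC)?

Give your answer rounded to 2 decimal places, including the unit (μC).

Initial: C1(6μF, Q=11μC, V=1.83V), C2(2μF, Q=9μC, V=4.50V), C3(4μF, Q=8μC, V=2.00V), C4(1μF, Q=0μC, V=0.00V), C5(1μF, Q=2μC, V=2.00V)
Op 1: CLOSE 1-3: Q_total=19.00, C_total=10.00, V=1.90; Q1=11.40, Q3=7.60; dissipated=0.033
Op 2: CLOSE 5-3: Q_total=9.60, C_total=5.00, V=1.92; Q5=1.92, Q3=7.68; dissipated=0.004
Op 3: CLOSE 5-1: Q_total=13.32, C_total=7.00, V=1.90; Q5=1.90, Q1=11.42; dissipated=0.000
Final charges: Q1=11.42, Q2=9.00, Q3=7.68, Q4=0.00, Q5=1.90

Answer: 7.68 μC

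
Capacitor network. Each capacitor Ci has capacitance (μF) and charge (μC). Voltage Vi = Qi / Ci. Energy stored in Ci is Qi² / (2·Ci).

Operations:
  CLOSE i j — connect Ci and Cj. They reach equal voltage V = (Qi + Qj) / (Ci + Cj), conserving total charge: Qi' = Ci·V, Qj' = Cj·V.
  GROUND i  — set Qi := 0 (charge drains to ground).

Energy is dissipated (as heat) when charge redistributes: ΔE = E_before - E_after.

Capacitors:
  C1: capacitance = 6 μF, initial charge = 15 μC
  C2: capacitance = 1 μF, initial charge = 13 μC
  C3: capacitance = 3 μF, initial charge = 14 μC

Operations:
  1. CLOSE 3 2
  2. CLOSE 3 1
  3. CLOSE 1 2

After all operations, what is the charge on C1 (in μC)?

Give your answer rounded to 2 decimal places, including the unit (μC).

Answer: 25.93 μC

Derivation:
Initial: C1(6μF, Q=15μC, V=2.50V), C2(1μF, Q=13μC, V=13.00V), C3(3μF, Q=14μC, V=4.67V)
Op 1: CLOSE 3-2: Q_total=27.00, C_total=4.00, V=6.75; Q3=20.25, Q2=6.75; dissipated=26.042
Op 2: CLOSE 3-1: Q_total=35.25, C_total=9.00, V=3.92; Q3=11.75, Q1=23.50; dissipated=18.062
Op 3: CLOSE 1-2: Q_total=30.25, C_total=7.00, V=4.32; Q1=25.93, Q2=4.32; dissipated=3.440
Final charges: Q1=25.93, Q2=4.32, Q3=11.75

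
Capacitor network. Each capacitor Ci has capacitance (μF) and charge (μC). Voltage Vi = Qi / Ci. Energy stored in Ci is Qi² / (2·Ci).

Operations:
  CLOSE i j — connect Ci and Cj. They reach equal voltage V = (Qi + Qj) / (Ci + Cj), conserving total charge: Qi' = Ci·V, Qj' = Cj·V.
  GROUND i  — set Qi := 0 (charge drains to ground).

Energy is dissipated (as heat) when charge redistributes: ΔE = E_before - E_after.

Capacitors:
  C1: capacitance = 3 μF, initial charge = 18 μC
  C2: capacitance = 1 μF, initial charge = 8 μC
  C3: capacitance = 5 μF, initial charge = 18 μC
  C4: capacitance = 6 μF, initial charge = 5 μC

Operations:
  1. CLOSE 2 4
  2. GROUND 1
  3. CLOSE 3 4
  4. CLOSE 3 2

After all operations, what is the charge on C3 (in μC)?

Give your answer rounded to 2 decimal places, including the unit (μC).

Initial: C1(3μF, Q=18μC, V=6.00V), C2(1μF, Q=8μC, V=8.00V), C3(5μF, Q=18μC, V=3.60V), C4(6μF, Q=5μC, V=0.83V)
Op 1: CLOSE 2-4: Q_total=13.00, C_total=7.00, V=1.86; Q2=1.86, Q4=11.14; dissipated=22.012
Op 2: GROUND 1: Q1=0; energy lost=54.000
Op 3: CLOSE 3-4: Q_total=29.14, C_total=11.00, V=2.65; Q3=13.25, Q4=15.90; dissipated=4.142
Op 4: CLOSE 3-2: Q_total=15.10, C_total=6.00, V=2.52; Q3=12.59, Q2=2.52; dissipated=0.261
Final charges: Q1=0.00, Q2=2.52, Q3=12.59, Q4=15.90

Answer: 12.59 μC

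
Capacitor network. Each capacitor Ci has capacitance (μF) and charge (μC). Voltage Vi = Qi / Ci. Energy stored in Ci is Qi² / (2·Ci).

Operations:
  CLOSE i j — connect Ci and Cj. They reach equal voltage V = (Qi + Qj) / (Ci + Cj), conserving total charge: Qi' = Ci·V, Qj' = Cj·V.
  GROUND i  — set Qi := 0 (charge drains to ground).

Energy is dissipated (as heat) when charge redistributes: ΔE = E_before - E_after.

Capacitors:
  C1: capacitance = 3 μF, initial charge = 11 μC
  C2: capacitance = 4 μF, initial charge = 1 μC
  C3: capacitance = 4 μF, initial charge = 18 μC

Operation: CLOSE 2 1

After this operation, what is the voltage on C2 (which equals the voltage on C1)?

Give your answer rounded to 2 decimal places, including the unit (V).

Initial: C1(3μF, Q=11μC, V=3.67V), C2(4μF, Q=1μC, V=0.25V), C3(4μF, Q=18μC, V=4.50V)
Op 1: CLOSE 2-1: Q_total=12.00, C_total=7.00, V=1.71; Q2=6.86, Q1=5.14; dissipated=10.006

Answer: 1.71 V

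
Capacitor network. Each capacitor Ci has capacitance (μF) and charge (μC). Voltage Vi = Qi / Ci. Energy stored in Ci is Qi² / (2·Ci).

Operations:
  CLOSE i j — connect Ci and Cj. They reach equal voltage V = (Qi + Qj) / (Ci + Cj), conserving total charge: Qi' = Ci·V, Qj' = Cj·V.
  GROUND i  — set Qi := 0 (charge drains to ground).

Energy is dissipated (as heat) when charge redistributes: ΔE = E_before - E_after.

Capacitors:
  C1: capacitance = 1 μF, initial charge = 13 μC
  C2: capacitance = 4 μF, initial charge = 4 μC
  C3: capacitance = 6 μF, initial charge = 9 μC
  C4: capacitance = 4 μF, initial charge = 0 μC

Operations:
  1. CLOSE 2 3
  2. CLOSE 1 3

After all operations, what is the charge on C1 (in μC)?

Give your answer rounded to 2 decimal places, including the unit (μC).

Initial: C1(1μF, Q=13μC, V=13.00V), C2(4μF, Q=4μC, V=1.00V), C3(6μF, Q=9μC, V=1.50V), C4(4μF, Q=0μC, V=0.00V)
Op 1: CLOSE 2-3: Q_total=13.00, C_total=10.00, V=1.30; Q2=5.20, Q3=7.80; dissipated=0.300
Op 2: CLOSE 1-3: Q_total=20.80, C_total=7.00, V=2.97; Q1=2.97, Q3=17.83; dissipated=58.667
Final charges: Q1=2.97, Q2=5.20, Q3=17.83, Q4=0.00

Answer: 2.97 μC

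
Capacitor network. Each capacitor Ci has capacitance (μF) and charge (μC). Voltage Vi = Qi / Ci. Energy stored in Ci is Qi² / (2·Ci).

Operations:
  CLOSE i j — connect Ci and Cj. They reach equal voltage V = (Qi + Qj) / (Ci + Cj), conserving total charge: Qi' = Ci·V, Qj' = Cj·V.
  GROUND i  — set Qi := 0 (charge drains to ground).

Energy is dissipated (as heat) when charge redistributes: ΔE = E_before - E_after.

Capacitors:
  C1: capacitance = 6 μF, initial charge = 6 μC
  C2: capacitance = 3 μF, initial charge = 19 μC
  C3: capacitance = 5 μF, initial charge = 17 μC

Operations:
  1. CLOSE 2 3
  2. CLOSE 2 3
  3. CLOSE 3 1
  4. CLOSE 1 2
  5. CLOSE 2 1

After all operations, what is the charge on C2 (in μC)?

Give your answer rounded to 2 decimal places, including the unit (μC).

Initial: C1(6μF, Q=6μC, V=1.00V), C2(3μF, Q=19μC, V=6.33V), C3(5μF, Q=17μC, V=3.40V)
Op 1: CLOSE 2-3: Q_total=36.00, C_total=8.00, V=4.50; Q2=13.50, Q3=22.50; dissipated=8.067
Op 2: CLOSE 2-3: Q_total=36.00, C_total=8.00, V=4.50; Q2=13.50, Q3=22.50; dissipated=0.000
Op 3: CLOSE 3-1: Q_total=28.50, C_total=11.00, V=2.59; Q3=12.95, Q1=15.55; dissipated=16.705
Op 4: CLOSE 1-2: Q_total=29.05, C_total=9.00, V=3.23; Q1=19.36, Q2=9.68; dissipated=3.645
Op 5: CLOSE 2-1: Q_total=29.05, C_total=9.00, V=3.23; Q2=9.68, Q1=19.36; dissipated=0.000
Final charges: Q1=19.36, Q2=9.68, Q3=12.95

Answer: 9.68 μC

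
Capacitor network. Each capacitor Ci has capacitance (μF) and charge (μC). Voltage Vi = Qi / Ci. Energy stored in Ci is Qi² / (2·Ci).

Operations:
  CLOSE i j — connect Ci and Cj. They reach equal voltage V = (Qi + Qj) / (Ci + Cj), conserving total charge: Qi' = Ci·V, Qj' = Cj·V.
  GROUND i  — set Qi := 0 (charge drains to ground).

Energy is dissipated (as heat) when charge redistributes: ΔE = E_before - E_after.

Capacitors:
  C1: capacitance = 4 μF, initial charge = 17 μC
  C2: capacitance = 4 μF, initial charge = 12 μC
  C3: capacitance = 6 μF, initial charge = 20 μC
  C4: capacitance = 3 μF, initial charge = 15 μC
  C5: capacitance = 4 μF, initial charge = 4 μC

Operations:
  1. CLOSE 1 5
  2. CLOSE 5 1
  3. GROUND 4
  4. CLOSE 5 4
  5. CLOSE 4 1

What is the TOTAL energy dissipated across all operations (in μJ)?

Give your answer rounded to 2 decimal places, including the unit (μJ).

Initial: C1(4μF, Q=17μC, V=4.25V), C2(4μF, Q=12μC, V=3.00V), C3(6μF, Q=20μC, V=3.33V), C4(3μF, Q=15μC, V=5.00V), C5(4μF, Q=4μC, V=1.00V)
Op 1: CLOSE 1-5: Q_total=21.00, C_total=8.00, V=2.62; Q1=10.50, Q5=10.50; dissipated=10.562
Op 2: CLOSE 5-1: Q_total=21.00, C_total=8.00, V=2.62; Q5=10.50, Q1=10.50; dissipated=0.000
Op 3: GROUND 4: Q4=0; energy lost=37.500
Op 4: CLOSE 5-4: Q_total=10.50, C_total=7.00, V=1.50; Q5=6.00, Q4=4.50; dissipated=5.906
Op 5: CLOSE 4-1: Q_total=15.00, C_total=7.00, V=2.14; Q4=6.43, Q1=8.57; dissipated=1.085
Total dissipated: 55.054 μJ

Answer: 55.05 μJ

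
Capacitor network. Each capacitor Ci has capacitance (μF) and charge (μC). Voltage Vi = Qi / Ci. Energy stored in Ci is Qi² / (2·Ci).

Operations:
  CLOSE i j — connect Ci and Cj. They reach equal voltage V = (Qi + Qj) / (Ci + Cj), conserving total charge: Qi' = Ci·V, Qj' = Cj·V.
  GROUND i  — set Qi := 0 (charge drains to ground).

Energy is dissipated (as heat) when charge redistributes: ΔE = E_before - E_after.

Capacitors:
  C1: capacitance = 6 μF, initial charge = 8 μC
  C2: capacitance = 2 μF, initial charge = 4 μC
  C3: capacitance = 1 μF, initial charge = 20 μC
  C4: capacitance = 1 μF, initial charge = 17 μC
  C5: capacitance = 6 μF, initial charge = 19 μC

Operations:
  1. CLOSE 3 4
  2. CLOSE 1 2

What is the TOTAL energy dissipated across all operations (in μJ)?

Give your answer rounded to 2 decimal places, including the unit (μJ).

Initial: C1(6μF, Q=8μC, V=1.33V), C2(2μF, Q=4μC, V=2.00V), C3(1μF, Q=20μC, V=20.00V), C4(1μF, Q=17μC, V=17.00V), C5(6μF, Q=19μC, V=3.17V)
Op 1: CLOSE 3-4: Q_total=37.00, C_total=2.00, V=18.50; Q3=18.50, Q4=18.50; dissipated=2.250
Op 2: CLOSE 1-2: Q_total=12.00, C_total=8.00, V=1.50; Q1=9.00, Q2=3.00; dissipated=0.333
Total dissipated: 2.583 μJ

Answer: 2.58 μJ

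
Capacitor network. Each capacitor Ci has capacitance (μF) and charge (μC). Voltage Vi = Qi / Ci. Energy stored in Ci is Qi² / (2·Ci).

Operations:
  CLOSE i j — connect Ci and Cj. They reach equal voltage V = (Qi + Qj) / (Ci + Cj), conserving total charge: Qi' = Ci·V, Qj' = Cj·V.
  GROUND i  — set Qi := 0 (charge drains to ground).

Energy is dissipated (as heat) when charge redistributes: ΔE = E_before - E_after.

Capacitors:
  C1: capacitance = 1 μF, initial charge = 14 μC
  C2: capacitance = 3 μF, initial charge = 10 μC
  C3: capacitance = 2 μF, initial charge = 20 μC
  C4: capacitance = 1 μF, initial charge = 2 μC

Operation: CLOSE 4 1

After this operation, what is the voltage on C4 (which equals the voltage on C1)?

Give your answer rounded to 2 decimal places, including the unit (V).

Answer: 8.00 V

Derivation:
Initial: C1(1μF, Q=14μC, V=14.00V), C2(3μF, Q=10μC, V=3.33V), C3(2μF, Q=20μC, V=10.00V), C4(1μF, Q=2μC, V=2.00V)
Op 1: CLOSE 4-1: Q_total=16.00, C_total=2.00, V=8.00; Q4=8.00, Q1=8.00; dissipated=36.000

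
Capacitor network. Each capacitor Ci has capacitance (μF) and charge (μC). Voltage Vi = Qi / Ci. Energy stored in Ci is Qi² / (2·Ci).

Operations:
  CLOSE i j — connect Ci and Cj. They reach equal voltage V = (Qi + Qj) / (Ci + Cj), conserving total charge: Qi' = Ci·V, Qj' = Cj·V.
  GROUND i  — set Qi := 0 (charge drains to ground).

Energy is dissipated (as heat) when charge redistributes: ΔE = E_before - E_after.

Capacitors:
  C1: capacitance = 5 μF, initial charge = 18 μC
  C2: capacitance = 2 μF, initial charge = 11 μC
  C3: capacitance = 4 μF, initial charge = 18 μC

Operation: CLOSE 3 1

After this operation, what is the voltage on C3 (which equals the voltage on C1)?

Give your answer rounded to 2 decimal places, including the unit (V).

Answer: 4.00 V

Derivation:
Initial: C1(5μF, Q=18μC, V=3.60V), C2(2μF, Q=11μC, V=5.50V), C3(4μF, Q=18μC, V=4.50V)
Op 1: CLOSE 3-1: Q_total=36.00, C_total=9.00, V=4.00; Q3=16.00, Q1=20.00; dissipated=0.900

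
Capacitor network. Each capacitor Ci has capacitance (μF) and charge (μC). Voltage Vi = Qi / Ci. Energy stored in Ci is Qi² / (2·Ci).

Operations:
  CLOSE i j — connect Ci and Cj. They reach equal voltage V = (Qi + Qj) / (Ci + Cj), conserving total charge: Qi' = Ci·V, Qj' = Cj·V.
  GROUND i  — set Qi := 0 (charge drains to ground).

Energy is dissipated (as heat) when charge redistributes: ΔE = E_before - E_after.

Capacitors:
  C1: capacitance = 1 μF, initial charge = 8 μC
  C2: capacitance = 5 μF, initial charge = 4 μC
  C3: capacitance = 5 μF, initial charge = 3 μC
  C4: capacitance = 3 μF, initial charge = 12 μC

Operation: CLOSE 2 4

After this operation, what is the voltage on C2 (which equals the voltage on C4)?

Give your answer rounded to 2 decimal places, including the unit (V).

Answer: 2.00 V

Derivation:
Initial: C1(1μF, Q=8μC, V=8.00V), C2(5μF, Q=4μC, V=0.80V), C3(5μF, Q=3μC, V=0.60V), C4(3μF, Q=12μC, V=4.00V)
Op 1: CLOSE 2-4: Q_total=16.00, C_total=8.00, V=2.00; Q2=10.00, Q4=6.00; dissipated=9.600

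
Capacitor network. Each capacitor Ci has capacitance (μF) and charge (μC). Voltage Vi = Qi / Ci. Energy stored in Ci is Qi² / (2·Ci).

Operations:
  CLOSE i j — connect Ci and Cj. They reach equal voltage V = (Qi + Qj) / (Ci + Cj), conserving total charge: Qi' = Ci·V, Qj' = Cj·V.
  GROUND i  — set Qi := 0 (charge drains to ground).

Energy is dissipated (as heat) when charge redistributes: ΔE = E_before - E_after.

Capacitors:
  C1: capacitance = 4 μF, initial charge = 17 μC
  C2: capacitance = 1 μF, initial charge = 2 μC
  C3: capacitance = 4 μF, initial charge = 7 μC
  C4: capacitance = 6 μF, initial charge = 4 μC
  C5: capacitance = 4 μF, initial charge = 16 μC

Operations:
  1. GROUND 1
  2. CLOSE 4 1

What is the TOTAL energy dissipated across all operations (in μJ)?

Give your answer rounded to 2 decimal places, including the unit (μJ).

Initial: C1(4μF, Q=17μC, V=4.25V), C2(1μF, Q=2μC, V=2.00V), C3(4μF, Q=7μC, V=1.75V), C4(6μF, Q=4μC, V=0.67V), C5(4μF, Q=16μC, V=4.00V)
Op 1: GROUND 1: Q1=0; energy lost=36.125
Op 2: CLOSE 4-1: Q_total=4.00, C_total=10.00, V=0.40; Q4=2.40, Q1=1.60; dissipated=0.533
Total dissipated: 36.658 μJ

Answer: 36.66 μJ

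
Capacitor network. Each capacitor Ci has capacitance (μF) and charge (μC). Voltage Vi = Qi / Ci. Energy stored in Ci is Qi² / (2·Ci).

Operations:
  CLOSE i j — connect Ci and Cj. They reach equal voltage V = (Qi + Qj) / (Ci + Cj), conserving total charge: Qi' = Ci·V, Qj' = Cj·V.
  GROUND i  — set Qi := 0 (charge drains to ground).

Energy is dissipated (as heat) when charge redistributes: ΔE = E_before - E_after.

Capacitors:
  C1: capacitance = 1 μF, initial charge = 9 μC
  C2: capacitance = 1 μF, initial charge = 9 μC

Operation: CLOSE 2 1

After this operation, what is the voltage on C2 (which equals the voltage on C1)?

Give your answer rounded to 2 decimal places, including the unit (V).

Initial: C1(1μF, Q=9μC, V=9.00V), C2(1μF, Q=9μC, V=9.00V)
Op 1: CLOSE 2-1: Q_total=18.00, C_total=2.00, V=9.00; Q2=9.00, Q1=9.00; dissipated=0.000

Answer: 9.00 V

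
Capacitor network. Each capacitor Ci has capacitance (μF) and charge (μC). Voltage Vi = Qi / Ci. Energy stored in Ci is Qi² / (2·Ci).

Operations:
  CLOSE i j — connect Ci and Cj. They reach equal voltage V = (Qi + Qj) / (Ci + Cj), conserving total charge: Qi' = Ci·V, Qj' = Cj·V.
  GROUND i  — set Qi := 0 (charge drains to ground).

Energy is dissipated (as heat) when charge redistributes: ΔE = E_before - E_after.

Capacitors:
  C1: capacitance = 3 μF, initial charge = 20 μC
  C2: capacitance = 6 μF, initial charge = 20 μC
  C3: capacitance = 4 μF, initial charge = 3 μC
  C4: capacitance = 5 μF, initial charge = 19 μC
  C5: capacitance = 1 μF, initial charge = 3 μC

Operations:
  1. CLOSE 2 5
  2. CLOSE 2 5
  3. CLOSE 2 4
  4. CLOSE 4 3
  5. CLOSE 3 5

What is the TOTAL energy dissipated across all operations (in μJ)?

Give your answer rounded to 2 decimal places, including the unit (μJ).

Initial: C1(3μF, Q=20μC, V=6.67V), C2(6μF, Q=20μC, V=3.33V), C3(4μF, Q=3μC, V=0.75V), C4(5μF, Q=19μC, V=3.80V), C5(1μF, Q=3μC, V=3.00V)
Op 1: CLOSE 2-5: Q_total=23.00, C_total=7.00, V=3.29; Q2=19.71, Q5=3.29; dissipated=0.048
Op 2: CLOSE 2-5: Q_total=23.00, C_total=7.00, V=3.29; Q2=19.71, Q5=3.29; dissipated=0.000
Op 3: CLOSE 2-4: Q_total=38.71, C_total=11.00, V=3.52; Q2=21.12, Q4=17.60; dissipated=0.361
Op 4: CLOSE 4-3: Q_total=20.60, C_total=9.00, V=2.29; Q4=11.44, Q3=9.15; dissipated=8.522
Op 5: CLOSE 3-5: Q_total=12.44, C_total=5.00, V=2.49; Q3=9.95, Q5=2.49; dissipated=0.398
Total dissipated: 9.328 μJ

Answer: 9.33 μJ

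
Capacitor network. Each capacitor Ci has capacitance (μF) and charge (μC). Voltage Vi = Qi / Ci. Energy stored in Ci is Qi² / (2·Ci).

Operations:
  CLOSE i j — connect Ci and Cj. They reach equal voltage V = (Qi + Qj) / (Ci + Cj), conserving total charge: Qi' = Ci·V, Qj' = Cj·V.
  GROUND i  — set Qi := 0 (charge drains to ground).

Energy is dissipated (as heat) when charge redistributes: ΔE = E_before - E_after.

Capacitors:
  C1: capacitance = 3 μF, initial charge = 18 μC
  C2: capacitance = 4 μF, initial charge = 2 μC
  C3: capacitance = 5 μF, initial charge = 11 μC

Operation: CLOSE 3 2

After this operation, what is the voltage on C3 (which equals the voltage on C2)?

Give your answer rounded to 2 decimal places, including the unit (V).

Initial: C1(3μF, Q=18μC, V=6.00V), C2(4μF, Q=2μC, V=0.50V), C3(5μF, Q=11μC, V=2.20V)
Op 1: CLOSE 3-2: Q_total=13.00, C_total=9.00, V=1.44; Q3=7.22, Q2=5.78; dissipated=3.211

Answer: 1.44 V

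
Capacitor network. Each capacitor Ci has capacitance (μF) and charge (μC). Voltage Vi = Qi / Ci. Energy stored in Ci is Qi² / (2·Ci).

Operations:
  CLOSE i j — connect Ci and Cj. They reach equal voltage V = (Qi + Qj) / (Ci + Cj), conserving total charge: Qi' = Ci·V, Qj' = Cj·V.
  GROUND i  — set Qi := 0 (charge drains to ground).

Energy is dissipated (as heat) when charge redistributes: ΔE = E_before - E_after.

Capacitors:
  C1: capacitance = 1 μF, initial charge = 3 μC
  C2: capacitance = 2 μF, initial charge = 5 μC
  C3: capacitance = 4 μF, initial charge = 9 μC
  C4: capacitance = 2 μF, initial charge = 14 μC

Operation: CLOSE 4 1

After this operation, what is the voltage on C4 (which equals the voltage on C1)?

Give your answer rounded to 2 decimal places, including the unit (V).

Answer: 5.67 V

Derivation:
Initial: C1(1μF, Q=3μC, V=3.00V), C2(2μF, Q=5μC, V=2.50V), C3(4μF, Q=9μC, V=2.25V), C4(2μF, Q=14μC, V=7.00V)
Op 1: CLOSE 4-1: Q_total=17.00, C_total=3.00, V=5.67; Q4=11.33, Q1=5.67; dissipated=5.333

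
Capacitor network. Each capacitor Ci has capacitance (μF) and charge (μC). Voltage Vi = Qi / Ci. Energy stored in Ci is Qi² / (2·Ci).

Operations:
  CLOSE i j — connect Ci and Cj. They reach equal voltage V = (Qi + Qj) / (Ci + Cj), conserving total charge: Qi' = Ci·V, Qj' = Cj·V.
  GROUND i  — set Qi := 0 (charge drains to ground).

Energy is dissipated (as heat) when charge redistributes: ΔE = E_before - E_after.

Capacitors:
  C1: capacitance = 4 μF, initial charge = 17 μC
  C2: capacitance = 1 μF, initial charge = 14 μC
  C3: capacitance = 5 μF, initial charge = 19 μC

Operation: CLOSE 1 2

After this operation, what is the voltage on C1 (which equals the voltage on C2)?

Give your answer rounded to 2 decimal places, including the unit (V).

Answer: 6.20 V

Derivation:
Initial: C1(4μF, Q=17μC, V=4.25V), C2(1μF, Q=14μC, V=14.00V), C3(5μF, Q=19μC, V=3.80V)
Op 1: CLOSE 1-2: Q_total=31.00, C_total=5.00, V=6.20; Q1=24.80, Q2=6.20; dissipated=38.025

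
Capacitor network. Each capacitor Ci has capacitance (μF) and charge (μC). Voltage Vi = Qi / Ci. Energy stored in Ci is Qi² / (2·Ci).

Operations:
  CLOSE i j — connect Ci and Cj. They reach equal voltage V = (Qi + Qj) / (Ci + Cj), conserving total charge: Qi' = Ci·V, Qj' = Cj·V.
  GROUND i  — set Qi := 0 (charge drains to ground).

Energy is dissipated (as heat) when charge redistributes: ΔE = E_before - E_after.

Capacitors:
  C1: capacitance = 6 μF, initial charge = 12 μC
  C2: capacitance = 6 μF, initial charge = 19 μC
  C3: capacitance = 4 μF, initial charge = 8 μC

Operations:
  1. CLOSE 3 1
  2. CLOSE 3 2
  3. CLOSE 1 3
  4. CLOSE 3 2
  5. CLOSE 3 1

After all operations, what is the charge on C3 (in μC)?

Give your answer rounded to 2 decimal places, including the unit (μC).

Initial: C1(6μF, Q=12μC, V=2.00V), C2(6μF, Q=19μC, V=3.17V), C3(4μF, Q=8μC, V=2.00V)
Op 1: CLOSE 3-1: Q_total=20.00, C_total=10.00, V=2.00; Q3=8.00, Q1=12.00; dissipated=0.000
Op 2: CLOSE 3-2: Q_total=27.00, C_total=10.00, V=2.70; Q3=10.80, Q2=16.20; dissipated=1.633
Op 3: CLOSE 1-3: Q_total=22.80, C_total=10.00, V=2.28; Q1=13.68, Q3=9.12; dissipated=0.588
Op 4: CLOSE 3-2: Q_total=25.32, C_total=10.00, V=2.53; Q3=10.13, Q2=15.19; dissipated=0.212
Op 5: CLOSE 3-1: Q_total=23.81, C_total=10.00, V=2.38; Q3=9.52, Q1=14.28; dissipated=0.076
Final charges: Q1=14.28, Q2=15.19, Q3=9.52

Answer: 9.52 μC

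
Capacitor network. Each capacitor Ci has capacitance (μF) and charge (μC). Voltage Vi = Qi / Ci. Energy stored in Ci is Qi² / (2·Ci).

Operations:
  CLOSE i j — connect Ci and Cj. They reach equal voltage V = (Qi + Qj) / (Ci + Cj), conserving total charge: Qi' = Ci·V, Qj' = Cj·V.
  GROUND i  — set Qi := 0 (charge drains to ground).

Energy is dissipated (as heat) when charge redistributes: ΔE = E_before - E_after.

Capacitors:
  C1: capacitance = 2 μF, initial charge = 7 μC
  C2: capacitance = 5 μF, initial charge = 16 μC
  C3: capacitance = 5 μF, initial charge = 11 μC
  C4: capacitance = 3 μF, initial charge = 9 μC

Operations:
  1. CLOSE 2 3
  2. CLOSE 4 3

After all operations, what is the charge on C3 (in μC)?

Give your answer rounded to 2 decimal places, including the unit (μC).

Initial: C1(2μF, Q=7μC, V=3.50V), C2(5μF, Q=16μC, V=3.20V), C3(5μF, Q=11μC, V=2.20V), C4(3μF, Q=9μC, V=3.00V)
Op 1: CLOSE 2-3: Q_total=27.00, C_total=10.00, V=2.70; Q2=13.50, Q3=13.50; dissipated=1.250
Op 2: CLOSE 4-3: Q_total=22.50, C_total=8.00, V=2.81; Q4=8.44, Q3=14.06; dissipated=0.084
Final charges: Q1=7.00, Q2=13.50, Q3=14.06, Q4=8.44

Answer: 14.06 μC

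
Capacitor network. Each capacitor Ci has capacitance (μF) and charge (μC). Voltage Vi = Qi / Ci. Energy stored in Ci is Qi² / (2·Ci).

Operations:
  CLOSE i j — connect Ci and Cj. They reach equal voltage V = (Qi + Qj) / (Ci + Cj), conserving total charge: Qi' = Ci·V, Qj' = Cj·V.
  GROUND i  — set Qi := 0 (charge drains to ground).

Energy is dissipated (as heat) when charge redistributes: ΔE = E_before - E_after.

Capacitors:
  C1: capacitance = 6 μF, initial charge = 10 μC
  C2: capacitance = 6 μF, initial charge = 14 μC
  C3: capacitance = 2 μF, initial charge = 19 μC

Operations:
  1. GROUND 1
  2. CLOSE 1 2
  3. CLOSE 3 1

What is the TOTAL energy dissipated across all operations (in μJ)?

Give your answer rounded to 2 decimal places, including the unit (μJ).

Answer: 68.58 μJ

Derivation:
Initial: C1(6μF, Q=10μC, V=1.67V), C2(6μF, Q=14μC, V=2.33V), C3(2μF, Q=19μC, V=9.50V)
Op 1: GROUND 1: Q1=0; energy lost=8.333
Op 2: CLOSE 1-2: Q_total=14.00, C_total=12.00, V=1.17; Q1=7.00, Q2=7.00; dissipated=8.167
Op 3: CLOSE 3-1: Q_total=26.00, C_total=8.00, V=3.25; Q3=6.50, Q1=19.50; dissipated=52.083
Total dissipated: 68.583 μJ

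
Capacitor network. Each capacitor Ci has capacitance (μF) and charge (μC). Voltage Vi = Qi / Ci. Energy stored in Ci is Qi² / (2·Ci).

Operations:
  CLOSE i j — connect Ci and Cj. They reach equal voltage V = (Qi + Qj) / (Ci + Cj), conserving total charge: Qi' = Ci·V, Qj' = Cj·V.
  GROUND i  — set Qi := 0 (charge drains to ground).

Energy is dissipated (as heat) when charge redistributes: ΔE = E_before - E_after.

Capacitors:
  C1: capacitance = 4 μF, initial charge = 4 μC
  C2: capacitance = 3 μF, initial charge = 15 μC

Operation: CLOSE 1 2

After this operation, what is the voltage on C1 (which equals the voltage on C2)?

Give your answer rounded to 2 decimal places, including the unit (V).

Answer: 2.71 V

Derivation:
Initial: C1(4μF, Q=4μC, V=1.00V), C2(3μF, Q=15μC, V=5.00V)
Op 1: CLOSE 1-2: Q_total=19.00, C_total=7.00, V=2.71; Q1=10.86, Q2=8.14; dissipated=13.714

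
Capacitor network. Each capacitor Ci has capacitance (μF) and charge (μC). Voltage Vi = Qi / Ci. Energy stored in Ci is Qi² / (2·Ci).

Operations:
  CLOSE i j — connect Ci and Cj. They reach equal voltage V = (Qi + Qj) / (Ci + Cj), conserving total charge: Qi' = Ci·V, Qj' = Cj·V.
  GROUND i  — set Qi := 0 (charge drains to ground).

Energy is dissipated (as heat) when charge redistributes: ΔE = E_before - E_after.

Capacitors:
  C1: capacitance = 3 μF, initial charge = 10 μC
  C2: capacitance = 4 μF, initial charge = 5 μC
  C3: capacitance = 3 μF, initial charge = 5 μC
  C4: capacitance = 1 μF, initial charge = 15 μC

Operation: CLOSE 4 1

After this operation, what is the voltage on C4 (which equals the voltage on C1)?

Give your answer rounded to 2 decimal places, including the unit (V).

Answer: 6.25 V

Derivation:
Initial: C1(3μF, Q=10μC, V=3.33V), C2(4μF, Q=5μC, V=1.25V), C3(3μF, Q=5μC, V=1.67V), C4(1μF, Q=15μC, V=15.00V)
Op 1: CLOSE 4-1: Q_total=25.00, C_total=4.00, V=6.25; Q4=6.25, Q1=18.75; dissipated=51.042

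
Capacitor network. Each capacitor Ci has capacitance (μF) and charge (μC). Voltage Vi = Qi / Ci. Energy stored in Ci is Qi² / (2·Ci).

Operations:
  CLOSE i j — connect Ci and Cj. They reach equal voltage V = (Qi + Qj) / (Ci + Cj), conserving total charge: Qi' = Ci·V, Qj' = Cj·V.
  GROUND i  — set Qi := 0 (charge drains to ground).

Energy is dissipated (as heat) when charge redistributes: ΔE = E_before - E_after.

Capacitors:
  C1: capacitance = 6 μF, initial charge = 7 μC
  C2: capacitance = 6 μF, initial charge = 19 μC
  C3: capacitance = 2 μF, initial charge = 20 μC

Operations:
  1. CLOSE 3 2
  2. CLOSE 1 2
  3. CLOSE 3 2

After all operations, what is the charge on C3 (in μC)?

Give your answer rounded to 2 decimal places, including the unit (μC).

Answer: 6.97 μC

Derivation:
Initial: C1(6μF, Q=7μC, V=1.17V), C2(6μF, Q=19μC, V=3.17V), C3(2μF, Q=20μC, V=10.00V)
Op 1: CLOSE 3-2: Q_total=39.00, C_total=8.00, V=4.88; Q3=9.75, Q2=29.25; dissipated=35.021
Op 2: CLOSE 1-2: Q_total=36.25, C_total=12.00, V=3.02; Q1=18.12, Q2=18.12; dissipated=20.628
Op 3: CLOSE 3-2: Q_total=27.88, C_total=8.00, V=3.48; Q3=6.97, Q2=20.91; dissipated=2.578
Final charges: Q1=18.12, Q2=20.91, Q3=6.97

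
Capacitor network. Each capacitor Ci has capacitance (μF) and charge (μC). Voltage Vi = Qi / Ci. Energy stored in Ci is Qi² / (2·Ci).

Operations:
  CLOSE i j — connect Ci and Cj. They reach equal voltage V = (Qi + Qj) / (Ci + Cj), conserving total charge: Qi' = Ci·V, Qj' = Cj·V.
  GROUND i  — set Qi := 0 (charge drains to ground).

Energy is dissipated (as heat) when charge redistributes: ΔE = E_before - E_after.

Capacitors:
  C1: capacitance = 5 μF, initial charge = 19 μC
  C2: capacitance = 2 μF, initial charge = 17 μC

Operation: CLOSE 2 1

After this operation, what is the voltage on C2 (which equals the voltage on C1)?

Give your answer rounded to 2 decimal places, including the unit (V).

Answer: 5.14 V

Derivation:
Initial: C1(5μF, Q=19μC, V=3.80V), C2(2μF, Q=17μC, V=8.50V)
Op 1: CLOSE 2-1: Q_total=36.00, C_total=7.00, V=5.14; Q2=10.29, Q1=25.71; dissipated=15.779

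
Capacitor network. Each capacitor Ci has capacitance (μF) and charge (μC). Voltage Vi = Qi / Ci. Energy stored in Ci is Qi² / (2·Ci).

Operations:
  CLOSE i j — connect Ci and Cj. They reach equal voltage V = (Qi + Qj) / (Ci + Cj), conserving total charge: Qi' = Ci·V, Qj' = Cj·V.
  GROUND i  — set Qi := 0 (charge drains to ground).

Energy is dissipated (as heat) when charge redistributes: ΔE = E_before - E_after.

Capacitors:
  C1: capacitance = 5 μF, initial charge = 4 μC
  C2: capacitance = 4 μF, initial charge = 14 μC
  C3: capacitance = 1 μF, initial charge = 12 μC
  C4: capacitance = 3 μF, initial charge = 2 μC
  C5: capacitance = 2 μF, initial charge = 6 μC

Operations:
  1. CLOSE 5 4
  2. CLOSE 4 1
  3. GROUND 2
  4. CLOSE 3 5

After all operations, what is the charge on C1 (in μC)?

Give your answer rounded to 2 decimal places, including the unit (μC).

Answer: 5.50 μC

Derivation:
Initial: C1(5μF, Q=4μC, V=0.80V), C2(4μF, Q=14μC, V=3.50V), C3(1μF, Q=12μC, V=12.00V), C4(3μF, Q=2μC, V=0.67V), C5(2μF, Q=6μC, V=3.00V)
Op 1: CLOSE 5-4: Q_total=8.00, C_total=5.00, V=1.60; Q5=3.20, Q4=4.80; dissipated=3.267
Op 2: CLOSE 4-1: Q_total=8.80, C_total=8.00, V=1.10; Q4=3.30, Q1=5.50; dissipated=0.600
Op 3: GROUND 2: Q2=0; energy lost=24.500
Op 4: CLOSE 3-5: Q_total=15.20, C_total=3.00, V=5.07; Q3=5.07, Q5=10.13; dissipated=36.053
Final charges: Q1=5.50, Q2=0.00, Q3=5.07, Q4=3.30, Q5=10.13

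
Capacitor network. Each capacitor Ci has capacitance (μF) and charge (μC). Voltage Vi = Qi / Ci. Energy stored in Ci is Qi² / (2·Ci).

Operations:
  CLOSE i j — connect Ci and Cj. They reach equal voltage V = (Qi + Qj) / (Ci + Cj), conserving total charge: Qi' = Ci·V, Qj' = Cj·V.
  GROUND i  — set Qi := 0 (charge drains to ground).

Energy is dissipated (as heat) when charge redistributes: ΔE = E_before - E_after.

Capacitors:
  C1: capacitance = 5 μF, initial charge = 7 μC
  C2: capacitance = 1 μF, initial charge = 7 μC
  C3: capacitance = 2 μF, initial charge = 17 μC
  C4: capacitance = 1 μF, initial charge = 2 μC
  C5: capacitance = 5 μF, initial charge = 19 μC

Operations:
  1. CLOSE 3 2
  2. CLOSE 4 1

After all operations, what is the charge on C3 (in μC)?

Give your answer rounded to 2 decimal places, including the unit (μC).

Answer: 16.00 μC

Derivation:
Initial: C1(5μF, Q=7μC, V=1.40V), C2(1μF, Q=7μC, V=7.00V), C3(2μF, Q=17μC, V=8.50V), C4(1μF, Q=2μC, V=2.00V), C5(5μF, Q=19μC, V=3.80V)
Op 1: CLOSE 3-2: Q_total=24.00, C_total=3.00, V=8.00; Q3=16.00, Q2=8.00; dissipated=0.750
Op 2: CLOSE 4-1: Q_total=9.00, C_total=6.00, V=1.50; Q4=1.50, Q1=7.50; dissipated=0.150
Final charges: Q1=7.50, Q2=8.00, Q3=16.00, Q4=1.50, Q5=19.00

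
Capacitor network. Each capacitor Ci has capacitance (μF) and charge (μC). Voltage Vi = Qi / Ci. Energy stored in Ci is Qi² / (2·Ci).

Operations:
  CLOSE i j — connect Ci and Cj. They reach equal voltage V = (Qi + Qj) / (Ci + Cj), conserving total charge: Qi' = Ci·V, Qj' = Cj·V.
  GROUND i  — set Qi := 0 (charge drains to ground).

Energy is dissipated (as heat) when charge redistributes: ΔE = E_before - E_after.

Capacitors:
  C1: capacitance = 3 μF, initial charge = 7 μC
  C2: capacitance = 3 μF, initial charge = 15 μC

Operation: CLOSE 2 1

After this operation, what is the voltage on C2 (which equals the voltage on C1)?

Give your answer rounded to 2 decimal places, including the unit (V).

Initial: C1(3μF, Q=7μC, V=2.33V), C2(3μF, Q=15μC, V=5.00V)
Op 1: CLOSE 2-1: Q_total=22.00, C_total=6.00, V=3.67; Q2=11.00, Q1=11.00; dissipated=5.333

Answer: 3.67 V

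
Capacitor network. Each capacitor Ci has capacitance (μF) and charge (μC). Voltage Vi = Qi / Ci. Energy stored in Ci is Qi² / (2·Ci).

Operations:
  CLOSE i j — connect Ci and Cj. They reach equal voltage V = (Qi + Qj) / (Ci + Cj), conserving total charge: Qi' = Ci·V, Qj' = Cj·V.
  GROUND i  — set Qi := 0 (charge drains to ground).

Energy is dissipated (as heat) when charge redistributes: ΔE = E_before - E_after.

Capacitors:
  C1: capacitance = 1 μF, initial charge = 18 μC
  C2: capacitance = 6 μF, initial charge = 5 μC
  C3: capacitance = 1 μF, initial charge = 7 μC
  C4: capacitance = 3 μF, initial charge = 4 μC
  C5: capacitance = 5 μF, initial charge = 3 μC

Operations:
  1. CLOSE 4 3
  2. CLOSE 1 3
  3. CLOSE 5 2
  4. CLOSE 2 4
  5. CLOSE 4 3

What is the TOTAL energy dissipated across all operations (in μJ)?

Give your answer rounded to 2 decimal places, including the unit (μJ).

Initial: C1(1μF, Q=18μC, V=18.00V), C2(6μF, Q=5μC, V=0.83V), C3(1μF, Q=7μC, V=7.00V), C4(3μF, Q=4μC, V=1.33V), C5(5μF, Q=3μC, V=0.60V)
Op 1: CLOSE 4-3: Q_total=11.00, C_total=4.00, V=2.75; Q4=8.25, Q3=2.75; dissipated=12.042
Op 2: CLOSE 1-3: Q_total=20.75, C_total=2.00, V=10.38; Q1=10.38, Q3=10.38; dissipated=58.141
Op 3: CLOSE 5-2: Q_total=8.00, C_total=11.00, V=0.73; Q5=3.64, Q2=4.36; dissipated=0.074
Op 4: CLOSE 2-4: Q_total=12.61, C_total=9.00, V=1.40; Q2=8.41, Q4=4.20; dissipated=4.091
Op 5: CLOSE 4-3: Q_total=14.58, C_total=4.00, V=3.64; Q4=10.93, Q3=3.64; dissipated=30.196
Total dissipated: 104.544 μJ

Answer: 104.54 μJ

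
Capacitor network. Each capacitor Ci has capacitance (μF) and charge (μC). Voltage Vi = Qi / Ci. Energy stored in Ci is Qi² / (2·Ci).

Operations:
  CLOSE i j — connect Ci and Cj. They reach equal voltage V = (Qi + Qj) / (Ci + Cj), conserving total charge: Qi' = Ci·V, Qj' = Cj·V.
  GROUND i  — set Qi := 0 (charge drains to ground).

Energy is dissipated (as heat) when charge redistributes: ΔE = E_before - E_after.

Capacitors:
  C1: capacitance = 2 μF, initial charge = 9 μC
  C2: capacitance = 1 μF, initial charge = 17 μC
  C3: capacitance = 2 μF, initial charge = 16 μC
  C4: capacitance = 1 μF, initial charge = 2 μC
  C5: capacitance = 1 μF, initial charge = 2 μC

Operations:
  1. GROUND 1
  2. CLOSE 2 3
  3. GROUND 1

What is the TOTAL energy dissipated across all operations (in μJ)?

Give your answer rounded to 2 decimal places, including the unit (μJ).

Answer: 47.25 μJ

Derivation:
Initial: C1(2μF, Q=9μC, V=4.50V), C2(1μF, Q=17μC, V=17.00V), C3(2μF, Q=16μC, V=8.00V), C4(1μF, Q=2μC, V=2.00V), C5(1μF, Q=2μC, V=2.00V)
Op 1: GROUND 1: Q1=0; energy lost=20.250
Op 2: CLOSE 2-3: Q_total=33.00, C_total=3.00, V=11.00; Q2=11.00, Q3=22.00; dissipated=27.000
Op 3: GROUND 1: Q1=0; energy lost=0.000
Total dissipated: 47.250 μJ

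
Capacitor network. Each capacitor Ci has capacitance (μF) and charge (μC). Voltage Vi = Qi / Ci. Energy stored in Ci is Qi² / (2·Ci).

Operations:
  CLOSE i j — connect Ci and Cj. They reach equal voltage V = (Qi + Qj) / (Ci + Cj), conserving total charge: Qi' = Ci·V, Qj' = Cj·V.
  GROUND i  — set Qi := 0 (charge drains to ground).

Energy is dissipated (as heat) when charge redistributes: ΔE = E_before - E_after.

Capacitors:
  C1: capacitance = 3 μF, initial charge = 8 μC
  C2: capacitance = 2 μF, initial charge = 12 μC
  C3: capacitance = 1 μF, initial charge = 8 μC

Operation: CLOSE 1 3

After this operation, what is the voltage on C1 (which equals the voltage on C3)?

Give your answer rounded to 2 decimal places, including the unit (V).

Initial: C1(3μF, Q=8μC, V=2.67V), C2(2μF, Q=12μC, V=6.00V), C3(1μF, Q=8μC, V=8.00V)
Op 1: CLOSE 1-3: Q_total=16.00, C_total=4.00, V=4.00; Q1=12.00, Q3=4.00; dissipated=10.667

Answer: 4.00 V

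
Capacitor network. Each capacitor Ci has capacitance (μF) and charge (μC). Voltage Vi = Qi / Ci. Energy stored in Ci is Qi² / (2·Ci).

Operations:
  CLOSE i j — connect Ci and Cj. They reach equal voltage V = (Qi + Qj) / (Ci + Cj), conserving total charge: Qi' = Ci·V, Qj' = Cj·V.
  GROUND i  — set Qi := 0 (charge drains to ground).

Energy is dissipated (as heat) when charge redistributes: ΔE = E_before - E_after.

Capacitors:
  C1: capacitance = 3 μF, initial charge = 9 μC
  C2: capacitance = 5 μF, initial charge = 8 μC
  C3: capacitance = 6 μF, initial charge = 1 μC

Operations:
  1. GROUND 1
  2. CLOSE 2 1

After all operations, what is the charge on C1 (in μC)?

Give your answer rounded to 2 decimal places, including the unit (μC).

Initial: C1(3μF, Q=9μC, V=3.00V), C2(5μF, Q=8μC, V=1.60V), C3(6μF, Q=1μC, V=0.17V)
Op 1: GROUND 1: Q1=0; energy lost=13.500
Op 2: CLOSE 2-1: Q_total=8.00, C_total=8.00, V=1.00; Q2=5.00, Q1=3.00; dissipated=2.400
Final charges: Q1=3.00, Q2=5.00, Q3=1.00

Answer: 3.00 μC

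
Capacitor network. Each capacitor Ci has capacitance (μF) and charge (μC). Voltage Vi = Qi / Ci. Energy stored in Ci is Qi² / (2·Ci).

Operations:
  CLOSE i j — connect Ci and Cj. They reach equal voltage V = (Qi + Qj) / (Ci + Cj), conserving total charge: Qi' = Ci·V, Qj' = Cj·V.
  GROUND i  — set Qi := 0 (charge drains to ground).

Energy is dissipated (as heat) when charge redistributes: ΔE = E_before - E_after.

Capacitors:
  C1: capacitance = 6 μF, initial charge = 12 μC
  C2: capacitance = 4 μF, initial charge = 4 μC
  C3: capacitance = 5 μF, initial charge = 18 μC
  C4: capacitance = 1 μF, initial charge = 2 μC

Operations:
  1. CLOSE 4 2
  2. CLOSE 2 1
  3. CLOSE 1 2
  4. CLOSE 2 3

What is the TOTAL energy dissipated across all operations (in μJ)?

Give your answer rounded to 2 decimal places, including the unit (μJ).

Answer: 5.26 μJ

Derivation:
Initial: C1(6μF, Q=12μC, V=2.00V), C2(4μF, Q=4μC, V=1.00V), C3(5μF, Q=18μC, V=3.60V), C4(1μF, Q=2μC, V=2.00V)
Op 1: CLOSE 4-2: Q_total=6.00, C_total=5.00, V=1.20; Q4=1.20, Q2=4.80; dissipated=0.400
Op 2: CLOSE 2-1: Q_total=16.80, C_total=10.00, V=1.68; Q2=6.72, Q1=10.08; dissipated=0.768
Op 3: CLOSE 1-2: Q_total=16.80, C_total=10.00, V=1.68; Q1=10.08, Q2=6.72; dissipated=0.000
Op 4: CLOSE 2-3: Q_total=24.72, C_total=9.00, V=2.75; Q2=10.99, Q3=13.73; dissipated=4.096
Total dissipated: 5.264 μJ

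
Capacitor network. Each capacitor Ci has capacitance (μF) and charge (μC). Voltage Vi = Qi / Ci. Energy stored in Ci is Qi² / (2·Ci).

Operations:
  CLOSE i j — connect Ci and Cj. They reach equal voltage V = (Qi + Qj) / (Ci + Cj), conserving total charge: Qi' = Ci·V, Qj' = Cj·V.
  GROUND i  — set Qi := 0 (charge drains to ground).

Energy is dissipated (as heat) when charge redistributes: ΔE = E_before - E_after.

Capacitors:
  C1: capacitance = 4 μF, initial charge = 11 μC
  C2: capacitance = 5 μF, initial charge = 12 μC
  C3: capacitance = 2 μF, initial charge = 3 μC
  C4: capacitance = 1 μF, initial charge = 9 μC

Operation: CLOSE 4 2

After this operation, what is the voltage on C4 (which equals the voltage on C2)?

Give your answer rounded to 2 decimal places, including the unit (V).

Initial: C1(4μF, Q=11μC, V=2.75V), C2(5μF, Q=12μC, V=2.40V), C3(2μF, Q=3μC, V=1.50V), C4(1μF, Q=9μC, V=9.00V)
Op 1: CLOSE 4-2: Q_total=21.00, C_total=6.00, V=3.50; Q4=3.50, Q2=17.50; dissipated=18.150

Answer: 3.50 V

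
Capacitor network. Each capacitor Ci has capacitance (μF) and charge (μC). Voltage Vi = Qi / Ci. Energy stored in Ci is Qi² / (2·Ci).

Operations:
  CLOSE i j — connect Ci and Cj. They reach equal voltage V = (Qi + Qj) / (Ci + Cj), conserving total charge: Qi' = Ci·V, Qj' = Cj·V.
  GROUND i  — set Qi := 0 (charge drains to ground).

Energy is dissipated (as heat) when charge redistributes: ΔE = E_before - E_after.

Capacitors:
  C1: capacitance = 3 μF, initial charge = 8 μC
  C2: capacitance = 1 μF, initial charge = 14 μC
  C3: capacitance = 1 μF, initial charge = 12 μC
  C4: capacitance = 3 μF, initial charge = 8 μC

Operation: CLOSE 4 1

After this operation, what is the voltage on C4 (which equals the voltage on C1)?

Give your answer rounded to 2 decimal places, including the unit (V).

Answer: 2.67 V

Derivation:
Initial: C1(3μF, Q=8μC, V=2.67V), C2(1μF, Q=14μC, V=14.00V), C3(1μF, Q=12μC, V=12.00V), C4(3μF, Q=8μC, V=2.67V)
Op 1: CLOSE 4-1: Q_total=16.00, C_total=6.00, V=2.67; Q4=8.00, Q1=8.00; dissipated=0.000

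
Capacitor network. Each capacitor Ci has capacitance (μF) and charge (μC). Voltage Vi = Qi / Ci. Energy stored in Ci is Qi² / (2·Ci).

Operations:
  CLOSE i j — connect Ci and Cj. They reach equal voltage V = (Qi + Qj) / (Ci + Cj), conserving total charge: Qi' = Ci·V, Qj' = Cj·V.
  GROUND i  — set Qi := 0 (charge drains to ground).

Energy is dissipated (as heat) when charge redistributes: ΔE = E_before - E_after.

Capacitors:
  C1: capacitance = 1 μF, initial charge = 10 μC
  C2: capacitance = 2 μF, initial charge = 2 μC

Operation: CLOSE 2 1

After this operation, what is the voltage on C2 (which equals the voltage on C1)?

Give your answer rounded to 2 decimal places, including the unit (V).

Initial: C1(1μF, Q=10μC, V=10.00V), C2(2μF, Q=2μC, V=1.00V)
Op 1: CLOSE 2-1: Q_total=12.00, C_total=3.00, V=4.00; Q2=8.00, Q1=4.00; dissipated=27.000

Answer: 4.00 V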